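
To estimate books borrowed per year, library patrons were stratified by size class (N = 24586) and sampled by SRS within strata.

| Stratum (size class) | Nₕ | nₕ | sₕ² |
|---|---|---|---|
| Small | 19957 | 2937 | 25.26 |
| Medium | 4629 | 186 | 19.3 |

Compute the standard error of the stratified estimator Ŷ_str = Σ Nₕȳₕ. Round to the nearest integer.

Var(Ŷ_str) = Σₕ Nₕ²(1 − fₕ)sₕ²/nₕ.
Small: 19957²·(1 − 2937/19957)·25.26/2937 = 2.9213542 × 10^6.
Medium: 4629²·(1 − 186/4629)·19.3/186 = 2.1340661 × 10^6.
Sum = 5.0554203 × 10^6.
SE = √(5.0554203 × 10^6) = 2248.

2248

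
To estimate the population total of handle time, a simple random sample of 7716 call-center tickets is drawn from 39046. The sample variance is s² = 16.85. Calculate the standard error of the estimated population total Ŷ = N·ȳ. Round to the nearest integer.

Var(Ŷ) = N²·Var(ȳ) = N²·(1 − n/N)·s²/n.
f = 7716/39046 = 0.19761307; Var(ȳ) = 0.80238693·16.85/7716 = 0.0017522317.
Var(Ŷ) = 39046² · 0.0017522317 = 2.6714351 × 10^6.
SE(Ŷ) = √(2.6714351 × 10^6) = 1634.

1634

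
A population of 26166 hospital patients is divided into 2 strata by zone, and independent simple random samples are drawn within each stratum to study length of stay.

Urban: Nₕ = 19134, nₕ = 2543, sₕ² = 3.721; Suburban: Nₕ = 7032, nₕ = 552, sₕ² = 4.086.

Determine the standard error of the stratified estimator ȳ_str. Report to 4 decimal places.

0.0342

Var(ȳ_str) = Σₕ Wₕ²(1 − fₕ)sₕ²/nₕ with Wₕ = Nₕ/N, N = 26166.
Urban: Wₕ = 0.73125430; term = 0.73125430²·(1 − 0.13290478)·3.721/2543 = 6.7844863 × 10^-4.
Suburban: Wₕ = 0.26874570; term = 0.26874570²·(1 − 0.07849829)·4.086/552 = 4.9264999 × 10^-4.
Sum = 0.0011710986.
SE = √(0.0011710986) = 0.0342.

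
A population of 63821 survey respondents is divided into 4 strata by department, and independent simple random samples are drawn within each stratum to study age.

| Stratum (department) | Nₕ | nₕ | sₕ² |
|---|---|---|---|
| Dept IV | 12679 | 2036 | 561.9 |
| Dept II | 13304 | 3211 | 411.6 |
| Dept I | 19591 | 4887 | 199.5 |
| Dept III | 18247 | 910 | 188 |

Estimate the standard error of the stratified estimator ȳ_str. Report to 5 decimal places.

0.17973

Var(ȳ_str) = Σₕ Wₕ²(1 − fₕ)sₕ²/nₕ with Wₕ = Nₕ/N, N = 63821.
Dept IV: Wₕ = 0.19866502; term = 0.19866502²·(1 − 0.16058049)·561.9/2036 = 0.009143303.
Dept II: Wₕ = 0.20845803; term = 0.20845803²·(1 − 0.24135598)·411.6/3211 = 0.0042258138.
Dept I: Wₕ = 0.30696793; term = 0.30696793²·(1 − 0.24945128)·199.5/4887 = 0.0028871241.
Dept III: Wₕ = 0.28590903; term = 0.28590903²·(1 − 0.04987121)·188/910 = 0.016045552.
Sum = 0.032301793.
SE = √(0.032301793) = 0.17973.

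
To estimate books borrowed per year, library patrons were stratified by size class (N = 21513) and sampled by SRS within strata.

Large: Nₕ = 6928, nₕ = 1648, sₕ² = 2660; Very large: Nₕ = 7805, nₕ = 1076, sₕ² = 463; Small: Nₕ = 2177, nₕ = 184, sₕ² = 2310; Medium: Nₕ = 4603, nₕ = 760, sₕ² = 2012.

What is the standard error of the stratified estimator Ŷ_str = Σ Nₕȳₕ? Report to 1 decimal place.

Var(Ŷ_str) = Σₕ Nₕ²(1 − fₕ)sₕ²/nₕ.
Large: 6928²·(1 − 1648/6928)·2660/1648 = 5.9042703 × 10^7.
Very large: 7805²·(1 − 1076/7805)·463/1076 = 2.2599153 × 10^7.
Small: 2177²·(1 − 184/2177)·2310/184 = 5.4470315 × 10^7.
Medium: 4603²·(1 − 760/4603)·2012/760 = 4.6830171 × 10^7.
Sum = 1.8294234 × 10^8.
SE = √(1.8294234 × 10^8) = 13525.6.

13525.6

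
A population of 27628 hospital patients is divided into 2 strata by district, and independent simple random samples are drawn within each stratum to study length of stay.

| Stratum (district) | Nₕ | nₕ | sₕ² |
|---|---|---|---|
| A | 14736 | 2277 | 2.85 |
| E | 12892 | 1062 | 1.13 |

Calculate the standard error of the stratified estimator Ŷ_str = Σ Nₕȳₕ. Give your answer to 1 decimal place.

Var(Ŷ_str) = Σₕ Nₕ²(1 − fₕ)sₕ²/nₕ.
A: 14736²·(1 − 2277/14736)·2.85/2277 = 229797.14.
E: 12892²·(1 − 1062/12892)·1.13/1062 = 162277.75.
Sum = 392074.89.
SE = √(392074.89) = 626.2.

626.2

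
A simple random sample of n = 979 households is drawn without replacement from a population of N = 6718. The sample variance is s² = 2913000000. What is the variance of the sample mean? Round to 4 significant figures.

2.542 × 10^6

Under SRS without replacement, Var(ȳ) = (1 − f)·s²/n with f = n/N = 979/6718 = 0.14572790.
Var(ȳ) = (1 − 0.14572790)·2913000000/979 = 0.85427210·2.9754852 × 10^6 = 2.541874 × 10^6.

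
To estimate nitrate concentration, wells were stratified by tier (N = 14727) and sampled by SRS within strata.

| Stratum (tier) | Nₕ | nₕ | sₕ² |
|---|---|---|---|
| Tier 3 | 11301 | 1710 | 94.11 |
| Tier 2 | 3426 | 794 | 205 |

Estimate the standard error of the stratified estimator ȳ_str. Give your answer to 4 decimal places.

0.1955

Var(ȳ_str) = Σₕ Wₕ²(1 − fₕ)sₕ²/nₕ with Wₕ = Nₕ/N, N = 14727.
Tier 3: Wₕ = 0.76736606; term = 0.76736606²·(1 − 0.15131404)·94.11/1710 = 0.027503746.
Tier 2: Wₕ = 0.23263394; term = 0.23263394²·(1 − 0.23175715)·205/794 = 0.010734406.
Sum = 0.038238152.
SE = √(0.038238152) = 0.1955.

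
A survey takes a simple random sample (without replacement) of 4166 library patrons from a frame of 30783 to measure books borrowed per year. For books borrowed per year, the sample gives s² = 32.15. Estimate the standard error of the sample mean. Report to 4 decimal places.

0.0817

Under SRS without replacement, Var(ȳ) = (1 − f)·s²/n with f = n/N = 4166/30783 = 0.13533444.
Var(ȳ) = (1 − 0.13533444)·32.15/4166 = 0.86466556·0.0077172348 = 0.0066728271.
SE(ȳ) = √(0.0066728271) = 0.0817.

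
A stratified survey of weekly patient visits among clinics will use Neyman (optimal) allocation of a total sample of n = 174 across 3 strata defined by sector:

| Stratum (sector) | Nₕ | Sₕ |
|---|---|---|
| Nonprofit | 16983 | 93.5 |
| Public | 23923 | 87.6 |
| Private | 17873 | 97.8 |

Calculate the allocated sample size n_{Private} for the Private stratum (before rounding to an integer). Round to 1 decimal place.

Neyman allocation: nₕ = n·NₕSₕ / Σⱼ NⱼSⱼ.
Σ NⱼSⱼ = 16983·93.5 + 23923·87.6 + 17873·97.8 = 5.4315447 × 10^6.
n_{Private} = 174·17873·97.8 / (5.4315447 × 10^6) = 56.0.

56.0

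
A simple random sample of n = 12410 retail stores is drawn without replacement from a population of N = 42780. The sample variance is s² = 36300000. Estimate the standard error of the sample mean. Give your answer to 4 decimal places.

Under SRS without replacement, Var(ȳ) = (1 − f)·s²/n with f = n/N = 12410/42780 = 0.29008883.
Var(ȳ) = (1 − 0.29008883)·36300000/12410 = 0.70991117·2925.0604 = 2076.5331.
SE(ȳ) = √(2076.5331) = 45.5690.

45.5690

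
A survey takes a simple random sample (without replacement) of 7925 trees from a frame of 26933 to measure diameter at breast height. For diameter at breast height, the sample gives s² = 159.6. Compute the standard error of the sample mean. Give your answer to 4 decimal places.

0.1192

Under SRS without replacement, Var(ȳ) = (1 − f)·s²/n with f = n/N = 7925/26933 = 0.29424869.
Var(ȳ) = (1 − 0.29424869)·159.6/7925 = 0.70575131·0.020138801 = 0.014212985.
SE(ȳ) = √(0.014212985) = 0.1192.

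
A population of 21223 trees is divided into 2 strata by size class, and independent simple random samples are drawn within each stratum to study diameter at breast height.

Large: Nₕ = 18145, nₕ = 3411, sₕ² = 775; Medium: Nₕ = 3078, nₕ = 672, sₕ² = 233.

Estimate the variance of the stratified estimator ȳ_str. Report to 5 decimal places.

Var(ȳ_str) = Σₕ Wₕ²(1 − fₕ)sₕ²/nₕ with Wₕ = Nₕ/N, N = 21223.
Large: Wₕ = 0.85496867; term = 0.85496867²·(1 − 0.18798567)·775/3411 = 0.13486028.
Medium: Wₕ = 0.14503133; term = 0.14503133²·(1 − 0.21832359)·233/672 = 0.0057008201.
Sum = 0.1405611.

0.14056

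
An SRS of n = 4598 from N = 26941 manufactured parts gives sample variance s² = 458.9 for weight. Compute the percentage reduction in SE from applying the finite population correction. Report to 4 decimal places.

f = n/N = 4598/26941 = 0.17066924.
SE_no-fpc = √(s²/n) = 0.31591813; SE_fpc = √((1−f)s²/n) = 0.28769905.
Ratio = √(1−f) = 0.91067599. Reduction = 100·(1 − 0.91067599) = 8.9324%.

8.9324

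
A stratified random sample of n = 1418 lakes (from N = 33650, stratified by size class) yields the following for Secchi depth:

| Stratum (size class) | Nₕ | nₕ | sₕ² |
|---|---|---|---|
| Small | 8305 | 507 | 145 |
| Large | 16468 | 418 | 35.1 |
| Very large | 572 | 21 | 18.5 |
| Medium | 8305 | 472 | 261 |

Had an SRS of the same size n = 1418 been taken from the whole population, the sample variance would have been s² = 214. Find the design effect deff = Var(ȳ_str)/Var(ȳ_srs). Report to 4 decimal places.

0.4702

Var(ȳ_str) = Σ Wₕ²(1−fₕ)sₕ²/nₕ with Wₕ = Nₕ/33650:
  Small: (8305/33650)²·(1−507/8305)·145/507 = 0.016357343
  Large: (16468/33650)²·(1−418/16468)·35.1/418 = 0.019600926
  Very large: (572/33650)²·(1−21/572)·18.5/21 = 2.4520534 × 10^-4
  Medium: (8305/33650)²·(1−472/8305)·261/472 = 0.031768458
  → Var(ȳ_str) = 0.067971932.
Var(ȳ_srs) = (1 − 1418/33650)·214/1418 = 0.1445572.
deff = 0.067971932 / 0.1445572 = 0.4702.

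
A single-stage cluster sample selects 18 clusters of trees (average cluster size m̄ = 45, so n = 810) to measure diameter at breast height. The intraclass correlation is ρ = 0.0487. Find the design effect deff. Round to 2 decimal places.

deff = 1 + (45 − 1)·0.0487 = 1 + 2.1428 = 3.1428.

3.14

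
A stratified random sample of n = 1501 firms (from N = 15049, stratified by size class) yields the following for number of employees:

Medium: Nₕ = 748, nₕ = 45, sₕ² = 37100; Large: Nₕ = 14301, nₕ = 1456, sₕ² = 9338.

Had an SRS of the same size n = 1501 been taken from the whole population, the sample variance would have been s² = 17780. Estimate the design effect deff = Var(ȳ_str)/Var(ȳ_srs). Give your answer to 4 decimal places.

Var(ȳ_str) = Σ Wₕ²(1−fₕ)sₕ²/nₕ with Wₕ = Nₕ/15049:
  Medium: (748/15049)²·(1−45/748)·37100/45 = 1.9142693
  Large: (14301/15049)²·(1−1456/14301)·9338/1456 = 5.2020884
  → Var(ȳ_str) = 7.1163577.
Var(ȳ_srs) = (1 − 1501/15049)·17780/1501 = 10.663963.
deff = 7.1163577 / 10.663963 = 0.6673.

0.6673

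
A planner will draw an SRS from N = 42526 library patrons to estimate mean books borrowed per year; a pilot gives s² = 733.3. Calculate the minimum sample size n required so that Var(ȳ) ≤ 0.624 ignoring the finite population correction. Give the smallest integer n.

1176

Without fpc, n₀ = s²/D = 733.3/0.624 = 1175.1603.
Rounding up, n = 1176.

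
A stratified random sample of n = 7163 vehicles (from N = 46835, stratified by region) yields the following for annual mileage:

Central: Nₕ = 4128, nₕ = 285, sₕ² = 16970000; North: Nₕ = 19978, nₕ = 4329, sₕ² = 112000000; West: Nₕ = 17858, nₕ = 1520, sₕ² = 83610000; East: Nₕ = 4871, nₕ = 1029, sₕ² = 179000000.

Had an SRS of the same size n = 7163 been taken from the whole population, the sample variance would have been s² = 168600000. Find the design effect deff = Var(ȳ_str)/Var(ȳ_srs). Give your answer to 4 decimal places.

0.6480

Var(ȳ_str) = Σ Wₕ²(1−fₕ)sₕ²/nₕ with Wₕ = Nₕ/46835:
  Central: (4128/46835)²·(1−285/4128)·16970000/285 = 430.63171
  North: (19978/46835)²·(1−4329/19978)·112000000/4329 = 3687.4657
  West: (17858/46835)²·(1−1520/17858)·83610000/1520 = 7316.5323
  East: (4871/46835)²·(1−1029/4871)·179000000/1029 = 1484.1305
  → Var(ȳ_str) = 12918.76.
Var(ȳ_srs) = (1 − 7163/46835)·168600000/7163 = 19937.752.
deff = 12918.76 / 19937.752 = 0.6480.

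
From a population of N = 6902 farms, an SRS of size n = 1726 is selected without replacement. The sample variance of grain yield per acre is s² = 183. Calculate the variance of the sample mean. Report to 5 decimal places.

0.07951

Under SRS without replacement, Var(ȳ) = (1 − f)·s²/n with f = n/N = 1726/6902 = 0.25007244.
Var(ȳ) = (1 − 0.25007244)·183/1726 = 0.74992756·0.10602549 = 0.079511439.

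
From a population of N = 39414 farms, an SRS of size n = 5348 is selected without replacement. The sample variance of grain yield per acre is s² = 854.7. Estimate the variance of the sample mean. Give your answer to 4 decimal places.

Under SRS without replacement, Var(ȳ) = (1 − f)·s²/n with f = n/N = 5348/39414 = 0.13568783.
Var(ȳ) = (1 − 0.13568783)·854.7/5348 = 0.86431217·0.15981675 = 0.13813157.

0.1381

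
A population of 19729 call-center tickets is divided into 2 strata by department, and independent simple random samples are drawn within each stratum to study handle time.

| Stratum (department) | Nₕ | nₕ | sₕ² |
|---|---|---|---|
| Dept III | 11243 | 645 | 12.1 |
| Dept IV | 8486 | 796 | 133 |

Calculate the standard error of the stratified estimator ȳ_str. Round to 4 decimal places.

Var(ȳ_str) = Σₕ Wₕ²(1 − fₕ)sₕ²/nₕ with Wₕ = Nₕ/N, N = 19729.
Dept III: Wₕ = 0.56987176; term = 0.56987176²·(1 − 0.05736903)·12.1/645 = 0.0057427728.
Dept IV: Wₕ = 0.43012824; term = 0.43012824²·(1 − 0.09380156)·133/796 = 0.028012882.
Sum = 0.033755655.
SE = √(0.033755655) = 0.1837.

0.1837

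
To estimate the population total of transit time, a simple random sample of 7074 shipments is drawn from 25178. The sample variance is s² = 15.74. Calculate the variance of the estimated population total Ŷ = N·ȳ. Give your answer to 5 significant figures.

Var(Ŷ) = N²·Var(ȳ) = N²·(1 − n/N)·s²/n.
f = 7074/25178 = 0.28095957; Var(ȳ) = 0.71904043·15.74/7074 = 0.0015999005.
Var(Ŷ) = 25178² · 0.0015999005 = 1.0142276 × 10^6.

1.0142 × 10^6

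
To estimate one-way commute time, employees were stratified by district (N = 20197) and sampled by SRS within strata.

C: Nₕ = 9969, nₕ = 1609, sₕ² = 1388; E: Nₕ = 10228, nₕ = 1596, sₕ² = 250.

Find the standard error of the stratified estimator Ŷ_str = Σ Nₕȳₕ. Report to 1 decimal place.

Var(Ŷ_str) = Σₕ Nₕ²(1 − fₕ)sₕ²/nₕ.
C: 9969²·(1 − 1609/9969)·1388/1609 = 7.1893776 × 10^7.
E: 10228²·(1 − 1596/10228)·250/1596 = 1.3829589 × 10^7.
Sum = 8.5723365 × 10^7.
SE = √(8.5723365 × 10^7) = 9258.7.

9258.7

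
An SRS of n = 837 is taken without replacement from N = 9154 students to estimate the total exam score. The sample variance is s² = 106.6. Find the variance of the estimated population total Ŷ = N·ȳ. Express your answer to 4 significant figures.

Var(Ŷ) = N²·Var(ȳ) = N²·(1 − n/N)·s²/n.
f = 837/9154 = 0.09143544; Var(ȳ) = 0.90856456·106.6/837 = 0.11571444.
Var(Ŷ) = 9154² · 0.11571444 = 9.6963744 × 10^6.

9.696 × 10^6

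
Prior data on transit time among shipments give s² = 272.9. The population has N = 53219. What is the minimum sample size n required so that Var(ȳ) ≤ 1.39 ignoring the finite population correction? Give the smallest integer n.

Without fpc, n₀ = s²/D = 272.9/1.39 = 196.3309.
Rounding up, n = 197.

197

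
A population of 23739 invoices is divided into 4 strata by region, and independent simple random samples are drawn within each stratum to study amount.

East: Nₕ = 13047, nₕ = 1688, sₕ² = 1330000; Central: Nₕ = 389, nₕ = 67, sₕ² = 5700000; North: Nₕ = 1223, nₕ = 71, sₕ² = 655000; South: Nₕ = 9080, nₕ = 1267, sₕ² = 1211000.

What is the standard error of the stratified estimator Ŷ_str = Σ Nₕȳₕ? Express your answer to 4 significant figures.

Var(Ŷ_str) = Σₕ Nₕ²(1 − fₕ)sₕ²/nₕ.
East: 13047²·(1 − 1688/13047)·1330000/1688 = 1.1676965 × 10^11.
Central: 389²·(1 − 67/389)·5700000/67 = 1.0656278 × 10^10.
North: 1223²·(1 − 71/1223)·655000/71 = 1.2997562 × 10^10.
South: 9080²·(1 − 1267/9080)·1211000/1267 = 6.780648 × 10^10.
Sum = 2.0822997 × 10^11.
SE = √(2.0822997 × 10^11) = 456300.

456300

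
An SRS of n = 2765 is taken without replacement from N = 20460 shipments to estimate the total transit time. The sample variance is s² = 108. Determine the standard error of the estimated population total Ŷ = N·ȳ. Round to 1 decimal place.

Var(Ŷ) = N²·Var(ȳ) = N²·(1 − n/N)·s²/n.
f = 2765/20460 = 0.13514174; Var(ȳ) = 0.86485826·108/2765 = 0.033781082.
Var(Ŷ) = 20460² · 0.033781082 = 1.4141153 × 10^7.
SE(Ŷ) = √(1.4141153 × 10^7) = 3760.5.

3760.5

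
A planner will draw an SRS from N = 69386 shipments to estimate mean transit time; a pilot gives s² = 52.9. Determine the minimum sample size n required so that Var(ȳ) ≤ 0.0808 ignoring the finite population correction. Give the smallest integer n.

Without fpc, n₀ = s²/D = 52.9/0.0808 = 654.7030.
Rounding up, n = 655.

655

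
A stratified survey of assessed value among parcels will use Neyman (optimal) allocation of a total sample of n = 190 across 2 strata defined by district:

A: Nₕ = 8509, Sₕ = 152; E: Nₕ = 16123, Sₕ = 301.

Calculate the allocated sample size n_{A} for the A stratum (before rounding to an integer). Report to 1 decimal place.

40.0

Neyman allocation: nₕ = n·NₕSₕ / Σⱼ NⱼSⱼ.
Σ NⱼSⱼ = 8509·152 + 16123·301 = 6.146391 × 10^6.
n_{A} = 190·8509·152 / (6.146391 × 10^6) = 40.0.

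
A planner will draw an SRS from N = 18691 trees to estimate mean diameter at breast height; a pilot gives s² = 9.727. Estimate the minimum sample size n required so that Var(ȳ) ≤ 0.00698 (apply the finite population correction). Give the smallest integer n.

Without fpc, n₀ = s²/D = 9.727/0.00698 = 1393.5530.
With fpc, (1 − n/N)·s²/n ≤ D requires n ≥ n₀/(1 + n₀/N) = 1393.5530/(1 + 1393.5530/18691) = 1296.8623.
Rounding up, n = 1297.

1297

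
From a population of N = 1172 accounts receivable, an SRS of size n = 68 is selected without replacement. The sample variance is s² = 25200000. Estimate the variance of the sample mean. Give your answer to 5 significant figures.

349090

Under SRS without replacement, Var(ȳ) = (1 − f)·s²/n with f = n/N = 68/1172 = 0.05802048.
Var(ȳ) = (1 − 0.05802048)·25200000/68 = 0.94197952·370588.24 = 349086.53.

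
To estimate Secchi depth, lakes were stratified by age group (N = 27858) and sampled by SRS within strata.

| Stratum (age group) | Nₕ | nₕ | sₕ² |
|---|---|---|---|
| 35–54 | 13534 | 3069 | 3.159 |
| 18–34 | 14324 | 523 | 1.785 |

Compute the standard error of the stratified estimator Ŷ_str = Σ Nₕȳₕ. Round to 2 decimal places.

Var(Ŷ_str) = Σₕ Nₕ²(1 − fₕ)sₕ²/nₕ.
35–54: 13534²·(1 − 3069/13534)·3.159/3069 = 145786.78.
18–34: 14324²·(1 − 523/14324)·1.785/523 = 674701.07.
Sum = 820487.85.
SE = √(820487.85) = 905.81.

905.81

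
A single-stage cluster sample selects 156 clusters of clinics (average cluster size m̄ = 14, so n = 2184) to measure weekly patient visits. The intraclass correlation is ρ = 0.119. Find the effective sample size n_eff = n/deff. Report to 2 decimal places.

857.48

deff = 1 + (14 − 1)·0.119 = 1 + 1.547 = 2.547.
n_eff = 2184 / 2.547 = 857.48.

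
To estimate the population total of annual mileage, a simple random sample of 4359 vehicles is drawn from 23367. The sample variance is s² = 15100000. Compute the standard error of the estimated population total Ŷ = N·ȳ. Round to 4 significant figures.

Var(Ŷ) = N²·Var(ȳ) = N²·(1 − n/N)·s²/n.
f = 4359/23367 = 0.18654513; Var(ȳ) = 0.81345487·15100000/4359 = 2817.8868.
Var(Ŷ) = 23367² · 2817.8868 = 1.5386132 × 10^12.
SE(Ŷ) = √(1.5386132 × 10^12) = 1.240 × 10^6.

1.240 × 10^6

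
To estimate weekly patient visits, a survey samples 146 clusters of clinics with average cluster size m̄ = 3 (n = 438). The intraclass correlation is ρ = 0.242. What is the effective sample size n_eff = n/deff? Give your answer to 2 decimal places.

295.15

deff = 1 + (3 − 1)·0.242 = 1 + 0.484 = 1.484.
n_eff = 438 / 1.484 = 295.15.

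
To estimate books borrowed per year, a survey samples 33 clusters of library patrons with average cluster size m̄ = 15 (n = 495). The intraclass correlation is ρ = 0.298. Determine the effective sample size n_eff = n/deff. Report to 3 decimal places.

95.708

deff = 1 + (15 − 1)·0.298 = 1 + 4.172 = 5.172.
n_eff = 495 / 5.172 = 95.708.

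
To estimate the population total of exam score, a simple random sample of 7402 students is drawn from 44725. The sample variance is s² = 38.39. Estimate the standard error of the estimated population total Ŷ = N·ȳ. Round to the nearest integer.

Var(Ŷ) = N²·Var(ȳ) = N²·(1 − n/N)·s²/n.
f = 7402/44725 = 0.16550028; Var(ȳ) = 0.83449972·38.39/7402 = 0.0043280795.
Var(Ŷ) = 44725² · 0.0043280795 = 8.6575683 × 10^6.
SE(Ŷ) = √(8.6575683 × 10^6) = 2942.

2942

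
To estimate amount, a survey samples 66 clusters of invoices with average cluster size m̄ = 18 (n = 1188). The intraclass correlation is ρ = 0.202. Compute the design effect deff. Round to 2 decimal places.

4.43

deff = 1 + (18 − 1)·0.202 = 1 + 3.434 = 4.434.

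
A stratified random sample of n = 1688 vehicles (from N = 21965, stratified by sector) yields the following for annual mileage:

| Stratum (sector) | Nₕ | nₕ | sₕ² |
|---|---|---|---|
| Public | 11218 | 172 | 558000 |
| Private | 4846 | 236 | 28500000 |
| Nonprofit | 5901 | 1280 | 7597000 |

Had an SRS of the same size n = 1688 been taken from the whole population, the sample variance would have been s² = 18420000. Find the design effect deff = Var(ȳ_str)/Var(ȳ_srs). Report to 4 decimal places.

0.6711

Var(ȳ_str) = Σ Wₕ²(1−fₕ)sₕ²/nₕ with Wₕ = Nₕ/21965:
  Public: (11218/21965)²·(1−172/11218)·558000/172 = 833.22792
  Private: (4846/21965)²·(1−236/4846)·28500000/236 = 5591.8405
  Nonprofit: (5901/21965)²·(1−1280/5901)·7597000/1280 = 335.45273
  → Var(ȳ_str) = 6760.5212.
Var(ȳ_srs) = (1 − 1688/21965)·18420000/1688 = 10073.715.
deff = 6760.5212 / 10073.715 = 0.6711.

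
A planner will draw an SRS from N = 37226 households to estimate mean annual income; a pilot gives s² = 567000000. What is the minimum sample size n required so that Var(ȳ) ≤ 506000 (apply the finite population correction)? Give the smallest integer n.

1088

Without fpc, n₀ = s²/D = 567000000/506000 = 1120.5534.
With fpc, (1 − n/N)·s²/n ≤ D requires n ≥ n₀/(1 + n₀/N) = 1120.5534/(1 + 1120.5534/37226) = 1087.8089.
Rounding up, n = 1088.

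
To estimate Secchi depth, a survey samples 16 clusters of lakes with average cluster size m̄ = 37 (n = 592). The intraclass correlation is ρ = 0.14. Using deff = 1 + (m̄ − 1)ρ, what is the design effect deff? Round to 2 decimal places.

6.04

deff = 1 + (37 − 1)·0.14 = 1 + 5.04 = 6.04.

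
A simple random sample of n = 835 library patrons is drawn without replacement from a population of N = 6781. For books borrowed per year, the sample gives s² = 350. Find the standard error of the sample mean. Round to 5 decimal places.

Under SRS without replacement, Var(ȳ) = (1 − f)·s²/n with f = n/N = 835/6781 = 0.12313818.
Var(ȳ) = (1 − 0.12313818)·350/835 = 0.87686182·0.41916168 = 0.36754687.
SE(ȳ) = √(0.36754687) = 0.60626.

0.60626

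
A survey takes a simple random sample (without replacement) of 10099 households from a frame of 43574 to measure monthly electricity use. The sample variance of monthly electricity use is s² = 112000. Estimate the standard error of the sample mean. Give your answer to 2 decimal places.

Under SRS without replacement, Var(ȳ) = (1 − f)·s²/n with f = n/N = 10099/43574 = 0.23176665.
Var(ȳ) = (1 − 0.23176665)·112000/10099 = 0.76823335·11.090207 = 8.5198668.
SE(ȳ) = √(8.5198668) = 2.92.

2.92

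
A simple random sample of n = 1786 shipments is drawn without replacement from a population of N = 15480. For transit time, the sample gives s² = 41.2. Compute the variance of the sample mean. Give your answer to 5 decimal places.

0.02041

Under SRS without replacement, Var(ȳ) = (1 − f)·s²/n with f = n/N = 1786/15480 = 0.11537468.
Var(ȳ) = (1 − 0.11537468)·41.2/1786 = 0.88462532·0.023068309 = 0.02040681.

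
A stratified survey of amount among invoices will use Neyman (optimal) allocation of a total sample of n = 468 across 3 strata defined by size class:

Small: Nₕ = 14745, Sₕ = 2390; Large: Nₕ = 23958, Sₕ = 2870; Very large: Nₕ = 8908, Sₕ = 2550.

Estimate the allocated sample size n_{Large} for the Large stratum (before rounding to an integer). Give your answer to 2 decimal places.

253.95

Neyman allocation: nₕ = n·NₕSₕ / Σⱼ NⱼSⱼ.
Σ NⱼSⱼ = 14745·2390 + 23958·2870 + 8908·2550 = 1.2671541 × 10^8.
n_{Large} = 468·23958·2870 / (1.2671541 × 10^8) = 253.95.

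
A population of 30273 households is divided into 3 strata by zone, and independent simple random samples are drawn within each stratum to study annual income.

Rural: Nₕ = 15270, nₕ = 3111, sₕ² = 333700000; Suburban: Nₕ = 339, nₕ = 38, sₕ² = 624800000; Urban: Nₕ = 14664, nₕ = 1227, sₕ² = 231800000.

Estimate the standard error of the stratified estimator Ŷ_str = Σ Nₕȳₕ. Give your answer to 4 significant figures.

7.669 × 10^6

Var(Ŷ_str) = Σₕ Nₕ²(1 − fₕ)sₕ²/nₕ.
Rural: 15270²·(1 − 3111/15270)·333700000/3111 = 1.9915586 × 10^13.
Suburban: 339²·(1 − 38/339)·624800000/38 = 1.677736 × 10^12.
Urban: 14664²·(1 − 1227/14664)·231800000/1227 = 3.7224051 × 10^13.
Sum = 5.8817373 × 10^13.
SE = √(5.8817373 × 10^13) = 7.669 × 10^6.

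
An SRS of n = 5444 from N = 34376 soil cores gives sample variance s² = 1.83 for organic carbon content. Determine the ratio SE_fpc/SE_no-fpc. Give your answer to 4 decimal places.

0.9174

f = n/N = 5444/34376 = 0.15836630.
SE_no-fpc = √(s²/n) = 0.018334391; SE_fpc = √((1−f)s²/n) = 0.01682008.
Ratio = √(1−f) = 0.91740596.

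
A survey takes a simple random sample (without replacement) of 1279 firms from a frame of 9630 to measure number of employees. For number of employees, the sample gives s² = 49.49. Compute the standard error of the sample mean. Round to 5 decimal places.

0.18318

Under SRS without replacement, Var(ȳ) = (1 − f)·s²/n with f = n/N = 1279/9630 = 0.13281412.
Var(ȳ) = (1 − 0.13281412)·49.49/1279 = 0.86718588·0.038694292 = 0.033555144.
SE(ȳ) = √(0.033555144) = 0.18318.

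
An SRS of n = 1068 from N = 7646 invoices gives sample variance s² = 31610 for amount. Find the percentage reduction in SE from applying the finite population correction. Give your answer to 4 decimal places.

f = n/N = 1068/7646 = 0.13968088.
SE_no-fpc = √(s²/n) = 5.4403473; SE_fpc = √((1−f)s²/n) = 5.0461065.
Ratio = √(1−f) = 0.92753389. Reduction = 100·(1 − 0.92753389) = 7.2466%.

7.2466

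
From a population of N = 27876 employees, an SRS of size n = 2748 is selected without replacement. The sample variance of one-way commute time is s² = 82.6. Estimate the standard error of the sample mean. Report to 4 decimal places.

0.1646

Under SRS without replacement, Var(ȳ) = (1 − f)·s²/n with f = n/N = 2748/27876 = 0.09857942.
Var(ȳ) = (1 − 0.09857942)·82.6/2748 = 0.90142058·0.030058224 = 0.027095102.
SE(ȳ) = √(0.027095102) = 0.1646.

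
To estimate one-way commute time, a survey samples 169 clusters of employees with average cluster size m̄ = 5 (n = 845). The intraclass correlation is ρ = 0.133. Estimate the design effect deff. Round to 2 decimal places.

deff = 1 + (5 − 1)·0.133 = 1 + 0.532 = 1.532.

1.53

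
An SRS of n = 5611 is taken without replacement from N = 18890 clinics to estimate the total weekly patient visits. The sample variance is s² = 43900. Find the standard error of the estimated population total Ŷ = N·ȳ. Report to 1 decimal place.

44300.7

Var(Ŷ) = N²·Var(ȳ) = N²·(1 − n/N)·s²/n.
f = 5611/18890 = 0.29703547; Var(ȳ) = 0.70296453·43900/5611 = 5.4999364.
Var(Ŷ) = 18890² · 5.4999364 = 1.9625539 × 10^9.
SE(Ŷ) = √(1.9625539 × 10^9) = 44300.7.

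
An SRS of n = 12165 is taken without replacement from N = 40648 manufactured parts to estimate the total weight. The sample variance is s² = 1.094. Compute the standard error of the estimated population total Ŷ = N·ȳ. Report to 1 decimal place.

322.7

Var(Ŷ) = N²·Var(ȳ) = N²·(1 − n/N)·s²/n.
f = 12165/40648 = 0.29927672; Var(ȳ) = 0.70072328·1.094/12165 = 6.3016134 × 10^-5.
Var(Ŷ) = 40648² · (6.3016134 × 10^-5) = 104119.03.
SE(Ŷ) = √(104119.03) = 322.7.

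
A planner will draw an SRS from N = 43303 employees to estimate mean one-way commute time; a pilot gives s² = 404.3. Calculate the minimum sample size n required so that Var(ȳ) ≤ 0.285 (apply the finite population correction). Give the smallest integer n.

Without fpc, n₀ = s²/D = 404.3/0.285 = 1418.5965.
With fpc, (1 − n/N)·s²/n ≤ D requires n ≥ n₀/(1 + n₀/N) = 1418.5965/(1 + 1418.5965/43303) = 1373.5977.
Rounding up, n = 1374.

1374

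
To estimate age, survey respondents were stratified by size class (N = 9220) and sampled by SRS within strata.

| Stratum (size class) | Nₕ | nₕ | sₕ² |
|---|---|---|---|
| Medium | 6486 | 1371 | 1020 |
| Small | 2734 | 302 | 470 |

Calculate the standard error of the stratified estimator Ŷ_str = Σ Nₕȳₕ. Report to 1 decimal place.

Var(Ŷ_str) = Σₕ Nₕ²(1 − fₕ)sₕ²/nₕ.
Medium: 6486²·(1 − 1371/6486)·1020/1371 = 2.4682281 × 10^7.
Small: 2734²·(1 − 302/2734)·470/302 = 1.0347918 × 10^7.
Sum = 3.5030199 × 10^7.
SE = √(3.5030199 × 10^7) = 5918.6.

5918.6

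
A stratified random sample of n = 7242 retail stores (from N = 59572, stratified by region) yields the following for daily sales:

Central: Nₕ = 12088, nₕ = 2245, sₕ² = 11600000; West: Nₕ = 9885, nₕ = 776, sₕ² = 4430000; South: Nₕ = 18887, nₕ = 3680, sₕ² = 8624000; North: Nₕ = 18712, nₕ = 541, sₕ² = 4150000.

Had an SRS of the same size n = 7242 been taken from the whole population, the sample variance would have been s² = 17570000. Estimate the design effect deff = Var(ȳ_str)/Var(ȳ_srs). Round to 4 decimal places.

Var(ȳ_str) = Σ Wₕ²(1−fₕ)sₕ²/nₕ with Wₕ = Nₕ/59572:
  Central: (12088/59572)²·(1−2245/12088)·11600000/2245 = 173.23643
  West: (9885/59572)²·(1−776/9885)·4430000/776 = 144.8455
  South: (18887/59572)²·(1−3680/18887)·8624000/3680 = 189.66321
  North: (18712/59572)²·(1−541/18712)·4150000/541 = 734.96305
  → Var(ȳ_str) = 1242.7082.
Var(ȳ_srs) = (1 − 7242/59572)·17570000/7242 = 2131.1882.
deff = 1242.7082 / 2131.1882 = 0.5831.

0.5831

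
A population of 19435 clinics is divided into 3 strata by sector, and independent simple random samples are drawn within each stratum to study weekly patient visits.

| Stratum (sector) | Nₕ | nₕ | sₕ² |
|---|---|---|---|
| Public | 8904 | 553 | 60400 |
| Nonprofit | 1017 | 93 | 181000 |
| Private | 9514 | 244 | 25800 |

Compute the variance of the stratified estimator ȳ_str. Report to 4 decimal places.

Var(ȳ_str) = Σₕ Wₕ²(1 − fₕ)sₕ²/nₕ with Wₕ = Nₕ/N, N = 19435.
Public: Wₕ = 0.45814253; term = 0.45814253²·(1 − 0.06210692)·60400/553 = 21.501381.
Nonprofit: Wₕ = 0.05232827; term = 0.05232827²·(1 − 0.09144543)·181000/93 = 4.8419406.
Private: Wₕ = 0.48952920; term = 0.48952920²·(1 − 0.02564642)·25800/244 = 24.68901.
Sum = 51.032332.

51.0323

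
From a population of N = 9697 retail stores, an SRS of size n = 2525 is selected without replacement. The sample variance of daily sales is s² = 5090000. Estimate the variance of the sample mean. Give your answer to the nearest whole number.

1491

Under SRS without replacement, Var(ȳ) = (1 − f)·s²/n with f = n/N = 2525/9697 = 0.26038981.
Var(ȳ) = (1 − 0.26038981)·5090000/2525 = 0.73961019·2015.8416 = 1490.937.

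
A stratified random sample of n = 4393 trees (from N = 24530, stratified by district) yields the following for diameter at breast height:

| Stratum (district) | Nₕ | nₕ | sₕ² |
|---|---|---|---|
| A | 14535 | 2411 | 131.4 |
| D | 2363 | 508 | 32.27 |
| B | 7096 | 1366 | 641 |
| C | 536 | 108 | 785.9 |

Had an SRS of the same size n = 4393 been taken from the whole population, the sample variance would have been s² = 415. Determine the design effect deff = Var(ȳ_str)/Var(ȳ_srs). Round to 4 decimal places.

Var(ȳ_str) = Σ Wₕ²(1−fₕ)sₕ²/nₕ with Wₕ = Nₕ/24530:
  A: (14535/24530)²·(1−2411/14535)·131.4/2411 = 0.015961144
  D: (2363/24530)²·(1−508/2363)·32.27/508 = 4.6275145 × 10^-4
  B: (7096/24530)²·(1−1366/7096)·641/1366 = 0.031708848
  C: (536/24530)²·(1−108/536)·785.9/108 = 0.0027743228
  → Var(ȳ_str) = 0.050907066.
Var(ȳ_srs) = (1 − 4393/24530)·415/4393 = 0.077550413.
deff = 0.050907066 / 0.077550413 = 0.6564.

0.6564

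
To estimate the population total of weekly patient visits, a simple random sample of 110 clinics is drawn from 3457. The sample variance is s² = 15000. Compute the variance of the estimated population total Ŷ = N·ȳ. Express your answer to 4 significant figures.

Var(Ŷ) = N²·Var(ȳ) = N²·(1 − n/N)·s²/n.
f = 110/3457 = 0.03181950; Var(ȳ) = 0.96818050·15000/110 = 132.02461.
Var(Ŷ) = 3457² · 132.02461 = 1.5778062 × 10^9.

1.578 × 10^9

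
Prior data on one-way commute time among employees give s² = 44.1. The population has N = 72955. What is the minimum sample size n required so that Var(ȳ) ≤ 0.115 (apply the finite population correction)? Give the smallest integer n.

382

Without fpc, n₀ = s²/D = 44.1/0.115 = 383.4783.
With fpc, (1 − n/N)·s²/n ≤ D requires n ≥ n₀/(1 + n₀/N) = 383.4783/(1 + 383.4783/72955) = 381.4731.
Rounding up, n = 382.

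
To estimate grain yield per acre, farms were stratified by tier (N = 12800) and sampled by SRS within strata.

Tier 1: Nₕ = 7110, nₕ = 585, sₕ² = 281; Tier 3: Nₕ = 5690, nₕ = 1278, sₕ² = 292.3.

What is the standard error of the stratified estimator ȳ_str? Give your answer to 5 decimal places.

Var(ȳ_str) = Σₕ Wₕ²(1 − fₕ)sₕ²/nₕ with Wₕ = Nₕ/N, N = 12800.
Tier 1: Wₕ = 0.55546875; term = 0.55546875²·(1 − 0.08227848)·281/585 = 0.13601307.
Tier 3: Wₕ = 0.44453125; term = 0.44453125²·(1 − 0.22460457)·292.3/1278 = 0.035044978.
Sum = 0.17105805.
SE = √(0.17105805) = 0.41359.

0.41359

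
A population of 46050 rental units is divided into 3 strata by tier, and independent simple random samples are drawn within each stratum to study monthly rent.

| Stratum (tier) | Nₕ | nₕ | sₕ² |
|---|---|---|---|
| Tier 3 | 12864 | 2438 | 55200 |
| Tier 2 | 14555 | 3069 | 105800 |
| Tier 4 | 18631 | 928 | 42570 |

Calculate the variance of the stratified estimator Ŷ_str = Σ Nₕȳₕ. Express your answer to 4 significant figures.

Var(Ŷ_str) = Σₕ Nₕ²(1 − fₕ)sₕ²/nₕ.
Tier 3: 12864²·(1 − 2438/12864)·55200/2438 = 3.0366807 × 10^9.
Tier 2: 14555²·(1 − 3069/14555)·105800/3069 = 5.7632811 × 10^9.
Tier 4: 18631²·(1 − 928/18631)·42570/928 = 1.5129992 × 10^10.
Sum = 2.3929954 × 10^10.

2.393 × 10^10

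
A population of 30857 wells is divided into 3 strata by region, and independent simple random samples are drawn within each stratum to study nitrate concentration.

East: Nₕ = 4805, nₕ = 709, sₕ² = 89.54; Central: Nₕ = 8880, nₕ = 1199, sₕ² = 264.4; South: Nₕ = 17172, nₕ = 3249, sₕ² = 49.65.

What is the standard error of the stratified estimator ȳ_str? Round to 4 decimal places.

Var(ȳ_str) = Σₕ Wₕ²(1 − fₕ)sₕ²/nₕ with Wₕ = Nₕ/N, N = 30857.
East: Wₕ = 0.15571831; term = 0.15571831²·(1 − 0.14755463)·89.54/709 = 0.0026104585.
Central: Wₕ = 0.28777911; term = 0.28777911²·(1 − 0.13502252)·264.4/1199 = 0.015796672.
South: Wₕ = 0.55650258; term = 0.55650258²·(1 − 0.18920335)·49.65/3249 = 0.0038372124.
Sum = 0.022244343.
SE = √(0.022244343) = 0.1491.

0.1491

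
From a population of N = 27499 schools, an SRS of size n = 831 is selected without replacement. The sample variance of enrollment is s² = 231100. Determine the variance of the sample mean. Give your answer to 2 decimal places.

269.69

Under SRS without replacement, Var(ȳ) = (1 − f)·s²/n with f = n/N = 831/27499 = 0.03021928.
Var(ȳ) = (1 − 0.03021928)·231100/831 = 0.96978072·278.09868 = 269.69473.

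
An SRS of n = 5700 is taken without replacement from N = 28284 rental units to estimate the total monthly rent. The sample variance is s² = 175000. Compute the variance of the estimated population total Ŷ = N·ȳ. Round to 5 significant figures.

Var(Ŷ) = N²·Var(ȳ) = N²·(1 − n/N)·s²/n.
f = 5700/28284 = 0.20152737; Var(ȳ) = 0.79847263·175000/5700 = 24.514511.
Var(Ŷ) = 28284² · 24.514511 = 1.9611233 × 10^10.

1.9611 × 10^10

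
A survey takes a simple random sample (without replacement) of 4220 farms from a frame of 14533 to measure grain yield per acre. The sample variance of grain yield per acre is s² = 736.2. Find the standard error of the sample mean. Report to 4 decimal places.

Under SRS without replacement, Var(ȳ) = (1 − f)·s²/n with f = n/N = 4220/14533 = 0.29037363.
Var(ȳ) = (1 − 0.29037363)·736.2/4220 = 0.70962637·0.17445498 = 0.12379785.
SE(ȳ) = √(0.12379785) = 0.3518.

0.3518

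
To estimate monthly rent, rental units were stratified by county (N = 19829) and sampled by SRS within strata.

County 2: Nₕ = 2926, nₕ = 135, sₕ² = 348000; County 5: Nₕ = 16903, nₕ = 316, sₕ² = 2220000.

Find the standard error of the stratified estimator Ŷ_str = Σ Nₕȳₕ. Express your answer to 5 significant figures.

Var(Ŷ_str) = Σₕ Nₕ²(1 − fₕ)sₕ²/nₕ.
County 2: 2926²·(1 − 135/2926)·348000/135 = 2.1051335 × 10^10.
County 5: 16903²·(1 − 316/16903)·2220000/316 = 1.9696884 × 10^12.
Sum = 1.9907397 × 10^12.
SE = √(1.9907397 × 10^12) = 1.4109 × 10^6.

1.4109 × 10^6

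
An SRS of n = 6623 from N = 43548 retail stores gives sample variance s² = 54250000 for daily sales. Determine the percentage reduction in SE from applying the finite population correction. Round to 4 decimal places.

f = n/N = 6623/43548 = 0.15208506.
SE_no-fpc = √(s²/n) = 90.504984; SE_fpc = √((1−f)s²/n) = 83.339068.
Ratio = √(1−f) = 0.92082297. Reduction = 100·(1 − 0.92082297) = 7.9177%.

7.9177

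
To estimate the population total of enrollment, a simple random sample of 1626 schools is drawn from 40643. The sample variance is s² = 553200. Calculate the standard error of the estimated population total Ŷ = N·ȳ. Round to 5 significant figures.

734510

Var(Ŷ) = N²·Var(ȳ) = N²·(1 − n/N)·s²/n.
f = 1626/40643 = 0.04000689; Var(ȳ) = 0.95999311·553200/1626 = 326.6102.
Var(Ŷ) = 40643² · 326.6102 = 5.3951219 × 10^11.
SE(Ŷ) = √(5.3951219 × 10^11) = 734510.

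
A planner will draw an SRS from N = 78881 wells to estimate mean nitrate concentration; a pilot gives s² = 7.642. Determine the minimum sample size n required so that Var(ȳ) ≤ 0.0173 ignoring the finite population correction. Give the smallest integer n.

Without fpc, n₀ = s²/D = 7.642/0.0173 = 441.7341.
Rounding up, n = 442.

442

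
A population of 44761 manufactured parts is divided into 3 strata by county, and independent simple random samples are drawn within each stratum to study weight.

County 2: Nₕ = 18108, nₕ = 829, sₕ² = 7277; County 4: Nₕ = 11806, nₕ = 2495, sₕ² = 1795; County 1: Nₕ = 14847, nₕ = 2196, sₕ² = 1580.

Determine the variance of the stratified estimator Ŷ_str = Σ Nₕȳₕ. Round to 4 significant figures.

Var(Ŷ_str) = Σₕ Nₕ²(1 − fₕ)sₕ²/nₕ.
County 2: 18108²·(1 − 829/18108)·7277/829 = 2.7465464 × 10^9.
County 4: 11806²·(1 − 2495/11806)·1795/2495 = 7.9084798 × 10^7.
County 1: 14847²·(1 − 2196/14847)·1580/2196 = 1.3514137 × 10^8.
Sum = 2.9607726 × 10^9.

2.961 × 10^9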